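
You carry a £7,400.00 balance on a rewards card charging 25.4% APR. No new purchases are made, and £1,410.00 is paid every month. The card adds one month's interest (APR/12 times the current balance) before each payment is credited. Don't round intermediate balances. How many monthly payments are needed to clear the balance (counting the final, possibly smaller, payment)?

Monthly rate r = 25.4%/12 = 2.11667% = 0.0211667.
Recurrence: B ← B·(1+r) − £1,410.00.
Month 1: interest £156.63; balance after payment £6,146.63.
Month 2: interest £130.10; balance after payment £4,866.74.
Month 3: interest £103.01; balance after payment £3,559.75.
Month 4: interest £75.35; balance after payment £2,225.10.
Month 5: interest £47.10; balance after payment £862.20.
Month 6: interest £18.25; balance after payment £0.00.

6 months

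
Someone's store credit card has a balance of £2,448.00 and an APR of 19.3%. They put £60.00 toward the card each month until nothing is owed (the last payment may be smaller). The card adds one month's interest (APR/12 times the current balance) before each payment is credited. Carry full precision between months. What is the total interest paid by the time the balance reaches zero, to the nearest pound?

£1,567

Monthly rate r = 19.3%/12 = 1.60833% = 0.0160833.
Payoff takes n = ⌈−ln(1 − rB₀/P)/ln(1+r)⌉ = ⌈66.918⌉ = 67 payments; the last is £55.09.
Total paid = 66·£60.00 + £55.09 = £4,015.09.
Total interest = total paid − principal = £4,015.09 − £2,448.00 = £1,567.09.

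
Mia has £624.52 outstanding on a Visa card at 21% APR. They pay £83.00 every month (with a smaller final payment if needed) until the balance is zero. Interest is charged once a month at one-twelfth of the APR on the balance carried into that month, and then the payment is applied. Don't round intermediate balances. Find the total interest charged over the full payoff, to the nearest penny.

Monthly rate r = 21%/12 = 1.75% = 0.0175.
Payoff takes n = ⌈−ln(1 − rB₀/P)/ln(1+r)⌉ = ⌈8.138⌉ = 9 payments; the last is £11.57.
Total paid = 8·£83.00 + £11.57 = £675.57.
Total interest = total paid − principal = £675.57 − £624.52 = £51.05.

£51.05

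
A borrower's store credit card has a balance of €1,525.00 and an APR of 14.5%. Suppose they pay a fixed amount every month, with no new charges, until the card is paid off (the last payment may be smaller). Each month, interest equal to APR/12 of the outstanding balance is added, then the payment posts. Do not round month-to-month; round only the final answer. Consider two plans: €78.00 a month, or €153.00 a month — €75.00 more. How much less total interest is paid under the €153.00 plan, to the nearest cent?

Monthly rate r = 14.5%/12 = 1.20833% = 0.0120833.
At €78.00/mo: n = ⌈−ln(1 − rB₀/P)/ln(1+r)⌉ = 23 payments (last €34.32); total interest = total paid − €1,525.00 = €225.32.
At €153.00/mo: 11 payments (last €104.94); total interest €109.94.
Interest saved = €225.32 − €109.94 = €115.38.

€115.38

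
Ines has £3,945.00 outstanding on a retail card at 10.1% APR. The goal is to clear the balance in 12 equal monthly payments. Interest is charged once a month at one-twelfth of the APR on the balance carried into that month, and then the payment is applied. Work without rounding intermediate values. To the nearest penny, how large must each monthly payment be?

Monthly rate r = 10.1%/12 = 0.841667% = 0.00841667.
Level-payment amortization: P = B₀·r / (1 − (1+r)^(−n)) = 3945.00·0.00841667 / (1 − 1.00842^(−12)).
Denominator 1 − (1+r)^(−12) = 0.0956848195.
P = 33.2037 / 0.0956848195 ≈ 347.01.

£347.01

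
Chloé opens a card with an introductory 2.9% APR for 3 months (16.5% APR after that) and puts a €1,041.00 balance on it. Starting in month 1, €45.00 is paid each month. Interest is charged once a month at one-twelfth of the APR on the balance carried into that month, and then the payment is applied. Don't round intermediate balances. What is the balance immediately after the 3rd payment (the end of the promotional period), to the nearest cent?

Promo months 1–3 at r₀ = 2.9%/12 = 0.00241667; months 4+ at r₁ = 16.5%/12 = 0.01375.
After month 3: iterate B ← B·(1+r₀) − €45.00 for 3 months → €913.24.

€913.24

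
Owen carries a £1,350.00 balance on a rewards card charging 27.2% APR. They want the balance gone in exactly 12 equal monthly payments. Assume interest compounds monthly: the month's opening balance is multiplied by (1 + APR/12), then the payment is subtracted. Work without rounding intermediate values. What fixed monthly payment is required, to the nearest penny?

£129.76

Monthly rate r = 27.2%/12 = 2.26667% = 0.0226667.
Level-payment amortization: P = B₀·r / (1 − (1+r)^(−n)) = 1350.00·0.0226667 / (1 − 1.02267^(−12)).
Denominator 1 − (1+r)^(−12) = 0.235828576.
P = 30.6 / 0.235828576 ≈ 129.76.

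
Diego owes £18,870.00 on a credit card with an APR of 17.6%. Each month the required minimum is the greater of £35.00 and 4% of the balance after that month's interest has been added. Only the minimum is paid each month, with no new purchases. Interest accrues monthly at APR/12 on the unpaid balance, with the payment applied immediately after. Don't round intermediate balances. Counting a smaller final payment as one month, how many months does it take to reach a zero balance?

Monthly rate r = 17.6%/12 = 1.46667% = 0.0146667.
While 4% of the post-interest balance exceeds £35.00, each month B ← (B·(1+r))·(1 − 0.04), i.e. B shrinks by the factor (1+r)·0.96 = 0.97408.
This holds for months 1–118. Entering month 119 the balance is £851.02; 4% of the post-interest balance is now below £35.00, so the flat £35.00 minimum applies from here.
From month 119 a fixed £35.00 at rate r clears £851.02 in 31 more payments. Total: 118 + 31 = 149 months.

149 months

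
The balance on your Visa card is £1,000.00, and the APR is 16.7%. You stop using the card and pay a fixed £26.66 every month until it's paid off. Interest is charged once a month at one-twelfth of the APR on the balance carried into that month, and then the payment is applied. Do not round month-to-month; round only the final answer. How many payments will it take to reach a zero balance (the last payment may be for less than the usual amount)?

Monthly rate r = 16.7%/12 = 1.39167% = 0.0139167.
Recurrence: B ← B·(1+r) − £26.66.
Month 1: interest £13.92; balance after payment £987.26.
Month 2: interest £13.74; balance after payment £974.34.
Closed form: n = −ln(1 − rB₀/P)/ln(1+r) = −ln(0.47799)/ln(1.01392) ≈ 53.409, so the balance reaches zero during payment 54.

54 months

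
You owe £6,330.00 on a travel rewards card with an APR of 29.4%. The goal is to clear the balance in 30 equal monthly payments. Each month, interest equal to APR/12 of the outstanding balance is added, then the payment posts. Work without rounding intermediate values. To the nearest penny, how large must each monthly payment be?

£300.42

Monthly rate r = 29.4%/12 = 2.45% = 0.0245.
Level-payment amortization: P = B₀·r / (1 − (1+r)^(−n)) = 6330.00·0.0245 / (1 − 1.0245^(−30)).
Denominator 1 − (1+r)^(−30) = 0.516227566.
P = 155.085 / 0.516227566 ≈ 300.42.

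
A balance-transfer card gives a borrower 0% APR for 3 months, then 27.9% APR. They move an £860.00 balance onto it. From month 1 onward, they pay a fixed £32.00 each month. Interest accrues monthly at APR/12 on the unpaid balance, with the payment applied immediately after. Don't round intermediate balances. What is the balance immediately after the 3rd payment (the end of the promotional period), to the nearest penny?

£764.00

Promo months 1–3 at r₀ = 0%/12 = 0; months 4+ at r₁ = 27.9%/12 = 0.02325.
After month 3 (no interest yet): B = £860.00 − 3·£32.00 = £764.00.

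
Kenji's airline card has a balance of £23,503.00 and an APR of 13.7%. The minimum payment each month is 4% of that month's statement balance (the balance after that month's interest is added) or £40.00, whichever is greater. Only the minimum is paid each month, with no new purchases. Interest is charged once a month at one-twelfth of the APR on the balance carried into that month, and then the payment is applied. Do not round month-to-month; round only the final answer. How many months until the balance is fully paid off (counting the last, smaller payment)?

137 months

Monthly rate r = 13.7%/12 = 1.14167% = 0.0114167.
While 4% of the post-interest balance exceeds £40.00, each month B ← (B·(1+r))·(1 − 0.04), i.e. B shrinks by the factor (1+r)·0.96 = 0.97096.
This holds for months 1–108. Entering month 109 the balance is £974.69; 4% of the post-interest balance is now below £40.00, so the flat £40.00 minimum applies from here.
From month 109 a fixed £40.00 at rate r clears £974.69 in 29 more payments. Total: 108 + 29 = 137 months.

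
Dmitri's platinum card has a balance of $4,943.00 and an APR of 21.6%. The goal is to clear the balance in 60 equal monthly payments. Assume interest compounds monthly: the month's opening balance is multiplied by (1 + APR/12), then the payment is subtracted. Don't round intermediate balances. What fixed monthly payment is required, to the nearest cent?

Monthly rate r = 21.6%/12 = 1.8% = 0.018.
Level-payment amortization: P = B₀·r / (1 − (1+r)^(−n)) = 4943.00·0.018 / (1 − 1.018^(−60)).
Denominator 1 − (1+r)^(−60) = 0.657126974.
P = 88.974 / 0.657126974 ≈ 135.40.

$135.40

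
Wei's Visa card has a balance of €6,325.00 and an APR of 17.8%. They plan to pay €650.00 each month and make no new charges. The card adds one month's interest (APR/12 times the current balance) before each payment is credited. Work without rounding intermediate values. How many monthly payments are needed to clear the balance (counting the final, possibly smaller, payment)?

11 payments

Monthly rate r = 17.8%/12 = 1.48333% = 0.0148333.
Recurrence: B ← B·(1+r) − €650.00.
Month 1: interest €93.82; balance after payment €5,768.82.
Month 2: interest €85.57; balance after payment €5,204.39.
Closed form: n = −ln(1 − rB₀/P)/ln(1+r) = −ln(0.85566)/ln(1.01483) ≈ 10.587, so the balance reaches zero during payment 11.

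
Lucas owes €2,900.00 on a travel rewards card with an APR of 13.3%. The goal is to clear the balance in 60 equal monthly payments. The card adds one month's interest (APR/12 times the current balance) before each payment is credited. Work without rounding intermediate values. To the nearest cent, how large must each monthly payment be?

Monthly rate r = 13.3%/12 = 1.10833% = 0.0110833.
Level-payment amortization: P = B₀·r / (1 − (1+r)^(−n)) = 2900.00·0.0110833 / (1 − 1.01108^(−60)).
Denominator 1 − (1+r)^(−60) = 0.48384171.
P = 32.1417 / 0.48384171 ≈ 66.43.

€66.43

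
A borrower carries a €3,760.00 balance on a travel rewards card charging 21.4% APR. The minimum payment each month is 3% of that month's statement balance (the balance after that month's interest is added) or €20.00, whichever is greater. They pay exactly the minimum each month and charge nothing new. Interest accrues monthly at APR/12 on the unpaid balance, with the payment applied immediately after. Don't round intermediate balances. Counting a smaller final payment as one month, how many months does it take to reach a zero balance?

187 months

Monthly rate r = 21.4%/12 = 1.78333% = 0.0178333.
While 3% of the post-interest balance exceeds €20.00, each month B ← (B·(1+r))·(1 − 0.03), i.e. B shrinks by the factor (1+r)·0.97 = 0.9873.
This holds for months 1–137. Entering month 138 the balance is €652.56; 3% of the post-interest balance is now below €20.00, so the flat €20.00 minimum applies from here.
From month 138 a fixed €20.00 at rate r clears €652.56 in 50 more payments. Total: 137 + 50 = 187 months.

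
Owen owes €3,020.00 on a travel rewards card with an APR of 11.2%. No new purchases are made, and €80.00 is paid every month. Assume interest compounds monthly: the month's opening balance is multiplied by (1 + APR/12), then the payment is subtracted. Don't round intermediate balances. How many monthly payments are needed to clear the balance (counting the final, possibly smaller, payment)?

Monthly rate r = 11.2%/12 = 0.933333% = 0.00933333.
Recurrence: B ← B·(1+r) − €80.00.
Month 1: interest €28.19; balance after payment €2,968.19.
Month 2: interest €27.70; balance after payment €2,915.89.
Closed form: n = −ln(1 − rB₀/P)/ln(1+r) = −ln(0.64767)/ln(1.00933) ≈ 46.757, so the balance reaches zero during payment 47.

47 months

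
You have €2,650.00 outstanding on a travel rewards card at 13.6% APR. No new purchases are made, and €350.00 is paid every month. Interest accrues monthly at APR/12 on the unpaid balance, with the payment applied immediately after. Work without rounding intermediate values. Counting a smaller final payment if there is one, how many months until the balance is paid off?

8 payments

Monthly rate r = 13.6%/12 = 1.13333% = 0.0113333.
Recurrence: B ← B·(1+r) − €350.00.
Month 1: interest €30.03; balance after payment €2,330.03.
Month 2: interest €26.41; balance after payment €2,006.44.
Closed form: n = −ln(1 − rB₀/P)/ln(1+r) = −ln(0.91419)/ln(1.01133) ≈ 7.961, so the balance reaches zero during payment 8.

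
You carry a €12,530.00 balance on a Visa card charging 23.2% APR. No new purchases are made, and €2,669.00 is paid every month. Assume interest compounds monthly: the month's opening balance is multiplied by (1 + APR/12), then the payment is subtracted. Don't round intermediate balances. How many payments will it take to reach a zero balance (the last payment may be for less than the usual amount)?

Monthly rate r = 23.2%/12 = 1.93333% = 0.0193333.
Recurrence: B ← B·(1+r) − €2,669.00.
Month 1: interest €242.25; balance after payment €10,103.25.
Month 2: interest €195.33; balance after payment €7,629.58.
Month 3: interest €147.51; balance after payment €5,108.08.
Month 4: interest €98.76; balance after payment €2,537.84.
Month 5: interest €49.06; balance after payment €0.00.

5 months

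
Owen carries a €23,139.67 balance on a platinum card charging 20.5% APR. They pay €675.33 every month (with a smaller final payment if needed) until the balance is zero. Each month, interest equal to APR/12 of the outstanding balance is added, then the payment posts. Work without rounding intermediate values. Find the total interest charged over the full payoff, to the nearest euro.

€11,957

Monthly rate r = 20.5%/12 = 1.70833% = 0.0170833.
Payoff takes n = ⌈−ln(1 − rB₀/P)/ln(1+r)⌉ = ⌈51.970⌉ = 52 payments; the last is €654.91.
Total paid = 51·€675.33 + €654.91 = €35,096.74.
Total interest = total paid − principal = €35,096.74 − €23,139.67 = €11,957.07.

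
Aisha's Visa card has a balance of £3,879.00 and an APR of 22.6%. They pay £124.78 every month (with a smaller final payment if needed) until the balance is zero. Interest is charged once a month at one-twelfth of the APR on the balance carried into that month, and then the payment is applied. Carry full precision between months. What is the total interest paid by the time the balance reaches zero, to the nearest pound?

Monthly rate r = 22.6%/12 = 1.88333% = 0.0188333.
Payoff takes n = ⌈−ln(1 − rB₀/P)/ln(1+r)⌉ = ⌈47.197⌉ = 48 payments; the last is £24.71.
Total paid = 47·£124.78 + £24.71 = £5,889.37.
Total interest = total paid − principal = £5,889.37 − £3,879.00 = £2,010.37.

£2,010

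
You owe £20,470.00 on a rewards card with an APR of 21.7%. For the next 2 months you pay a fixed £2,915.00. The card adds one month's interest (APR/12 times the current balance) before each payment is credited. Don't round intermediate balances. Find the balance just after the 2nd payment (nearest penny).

£15,334.31

Monthly rate r = 21.7%/12 = 1.80833% = 0.0180833.
Each month: B ← B·(1+r) − £2,915.00.
Month 1: interest £370.17; balance after payment £17,925.17.
Month 2: interest £324.15; balance after payment £15,334.31.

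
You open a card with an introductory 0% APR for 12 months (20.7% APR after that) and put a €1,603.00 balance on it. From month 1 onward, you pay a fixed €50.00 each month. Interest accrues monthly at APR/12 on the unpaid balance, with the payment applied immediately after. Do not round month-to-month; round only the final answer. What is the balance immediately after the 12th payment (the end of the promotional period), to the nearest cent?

Promo months 1–12 at r₀ = 0%/12 = 0; months 13+ at r₁ = 20.7%/12 = 0.01725.
After month 12 (no interest yet): B = €1,603.00 − 12·€50.00 = €1,003.00.

€1,003.00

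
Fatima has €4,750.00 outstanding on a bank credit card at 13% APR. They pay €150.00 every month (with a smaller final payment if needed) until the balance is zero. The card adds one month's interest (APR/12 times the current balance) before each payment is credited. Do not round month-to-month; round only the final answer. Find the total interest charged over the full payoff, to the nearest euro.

Monthly rate r = 13%/12 = 1.08333% = 0.0108333.
Payoff takes n = ⌈−ln(1 − rB₀/P)/ln(1+r)⌉ = ⌈38.993⌉ = 39 payments; the last is €149.00.
Total paid = 38·€150.00 + €149.00 = €5,849.00.
Total interest = total paid − principal = €5,849.00 − €4,750.00 = €1,099.00.

€1,099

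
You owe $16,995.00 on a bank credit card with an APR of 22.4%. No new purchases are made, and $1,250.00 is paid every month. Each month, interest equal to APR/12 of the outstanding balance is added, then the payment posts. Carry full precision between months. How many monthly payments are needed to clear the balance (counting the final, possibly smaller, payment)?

16 months

Monthly rate r = 22.4%/12 = 1.86667% = 0.0186667.
Recurrence: B ← B·(1+r) − $1,250.00.
Month 1: interest $317.24; balance after payment $16,062.24.
Month 2: interest $299.83; balance after payment $15,112.07.
Closed form: n = −ln(1 − rB₀/P)/ln(1+r) = −ln(0.74621)/ln(1.01867) ≈ 15.829, so the balance reaches zero during payment 16.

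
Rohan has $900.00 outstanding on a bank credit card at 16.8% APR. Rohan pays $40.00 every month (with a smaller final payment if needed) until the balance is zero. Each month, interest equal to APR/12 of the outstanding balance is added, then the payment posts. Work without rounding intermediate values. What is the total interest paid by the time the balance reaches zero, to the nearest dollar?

$189

Monthly rate r = 16.8%/12 = 1.4% = 0.014.
Payoff takes n = ⌈−ln(1 − rB₀/P)/ln(1+r)⌉ = ⌈27.213⌉ = 28 payments; the last is $8.56.
Total paid = 27·$40.00 + $8.56 = $1,088.56.
Total interest = total paid − principal = $1,088.56 − $900.00 = $188.56.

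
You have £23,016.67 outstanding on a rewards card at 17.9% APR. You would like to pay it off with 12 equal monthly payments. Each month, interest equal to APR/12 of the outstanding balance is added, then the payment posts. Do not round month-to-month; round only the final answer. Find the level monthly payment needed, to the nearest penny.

Monthly rate r = 17.9%/12 = 1.49167% = 0.0149167.
Level-payment amortization: P = B₀·r / (1 − (1+r)^(−n)) = 23016.67·0.0149167 / (1 − 1.01492^(−12)).
Denominator 1 − (1+r)^(−12) = 0.162788111.
P = 343.332 / 0.162788111 ≈ 2109.07.

£2,109.07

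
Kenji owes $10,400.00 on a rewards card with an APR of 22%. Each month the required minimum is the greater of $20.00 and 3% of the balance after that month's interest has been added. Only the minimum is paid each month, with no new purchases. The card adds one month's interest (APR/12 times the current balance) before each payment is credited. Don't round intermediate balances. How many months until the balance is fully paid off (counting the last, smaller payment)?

276 months

Monthly rate r = 22%/12 = 1.83333% = 0.0183333.
While 3% of the post-interest balance exceeds $20.00, each month B ← (B·(1+r))·(1 − 0.03), i.e. B shrinks by the factor (1+r)·0.97 = 0.98778.
This holds for months 1–225. Entering month 226 the balance is $654.51; 3% of the post-interest balance is now below $20.00, so the flat $20.00 minimum applies from here.
From month 226 a fixed $20.00 at rate r clears $654.51 in 51 more payments. Total: 225 + 51 = 276 months.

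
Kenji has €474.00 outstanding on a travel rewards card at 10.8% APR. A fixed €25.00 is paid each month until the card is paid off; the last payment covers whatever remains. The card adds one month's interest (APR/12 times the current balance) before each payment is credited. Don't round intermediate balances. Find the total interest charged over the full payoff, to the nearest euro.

€48

Monthly rate r = 10.8%/12 = 0.9% = 0.009.
Payoff takes n = ⌈−ln(1 − rB₀/P)/ln(1+r)⌉ = ⌈20.882⌉ = 21 payments; the last is €22.07.
Total paid = 20·€25.00 + €22.07 = €522.07.
Total interest = total paid − principal = €522.07 − €474.00 = €48.07.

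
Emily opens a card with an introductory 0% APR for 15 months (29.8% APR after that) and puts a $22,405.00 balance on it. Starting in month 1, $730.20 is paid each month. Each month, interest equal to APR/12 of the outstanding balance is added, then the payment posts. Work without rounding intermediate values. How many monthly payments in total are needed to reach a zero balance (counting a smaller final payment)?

Promo months 1–15 at r₀ = 0%/12 = 0; months 16+ at r₁ = 29.8%/12 = 0.0248333.
After month 15 (no interest yet): B = $22,405.00 − 15·$730.20 = $11,452.00.
Then at r₁ with $730.20/mo: n₂ = −ln(1 − r₁·B/P)/ln(1+r₁) ≈ 20.12 → 21 more payments.

36 months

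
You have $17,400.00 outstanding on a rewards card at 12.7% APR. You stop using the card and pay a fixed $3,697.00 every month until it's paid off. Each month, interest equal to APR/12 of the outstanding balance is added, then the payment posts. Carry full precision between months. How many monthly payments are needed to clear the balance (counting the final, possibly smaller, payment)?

Monthly rate r = 12.7%/12 = 1.05833% = 0.0105833.
Recurrence: B ← B·(1+r) − $3,697.00.
Month 1: interest $184.15; balance after payment $13,887.15.
Month 2: interest $146.97; balance after payment $10,337.12.
Month 3: interest $109.40; balance after payment $6,749.52.
Month 4: interest $71.43; balance after payment $3,123.96.
Month 5: interest $33.06; balance after payment $0.00.

5 payments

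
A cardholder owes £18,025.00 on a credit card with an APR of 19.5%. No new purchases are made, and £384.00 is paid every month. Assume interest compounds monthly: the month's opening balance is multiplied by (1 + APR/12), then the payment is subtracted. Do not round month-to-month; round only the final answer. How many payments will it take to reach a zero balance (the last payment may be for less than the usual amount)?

Monthly rate r = 19.5%/12 = 1.625% = 0.01625.
Recurrence: B ← B·(1+r) − £384.00.
Month 1: interest £292.91; balance after payment £17,933.91.
Month 2: interest £291.43; balance after payment £17,841.33.
Closed form: n = −ln(1 − rB₀/P)/ln(1+r) = −ln(0.23722)/ln(1.01625) ≈ 89.256, so the balance reaches zero during payment 90.

90 months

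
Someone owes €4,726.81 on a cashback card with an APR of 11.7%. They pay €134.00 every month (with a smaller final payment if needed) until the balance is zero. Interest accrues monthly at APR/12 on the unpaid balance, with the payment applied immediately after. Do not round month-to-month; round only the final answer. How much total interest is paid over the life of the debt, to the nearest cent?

€1,094.26

Monthly rate r = 11.7%/12 = 0.975% = 0.00975.
Payoff takes n = ⌈−ln(1 − rB₀/P)/ln(1+r)⌉ = ⌈43.440⌉ = 44 payments; the last is €59.07.
Total paid = 43·€134.00 + €59.07 = €5,821.07.
Total interest = total paid − principal = €5,821.07 − €4,726.81 = €1,094.26.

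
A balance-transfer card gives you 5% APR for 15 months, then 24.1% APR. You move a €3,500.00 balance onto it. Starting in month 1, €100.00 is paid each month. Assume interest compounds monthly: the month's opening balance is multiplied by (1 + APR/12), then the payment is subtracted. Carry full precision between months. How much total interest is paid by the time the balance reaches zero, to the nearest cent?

Promo months 1–15 at r₀ = 5%/12 = 0.00416667; months 16+ at r₁ = 24.1%/12 = 0.0200833.
After month 15: iterate B ← B·(1+r₀) − €100.00 for 15 months → €2,180.70.
Then at r₁ with €100.00/mo: n₂ = −ln(1 − r₁·B/P)/ln(1+r₁) ≈ 28.98 → 29 more payments.
Total paid = 43·€100.00 + €97.66 = €4,397.66; interest = €4,397.66 − €3,500.00 = €897.66.

€897.66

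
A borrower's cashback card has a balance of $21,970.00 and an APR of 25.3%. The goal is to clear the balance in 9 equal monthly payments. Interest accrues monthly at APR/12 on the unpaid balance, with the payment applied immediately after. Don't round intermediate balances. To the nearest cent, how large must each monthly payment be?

$2,705.60

Monthly rate r = 25.3%/12 = 2.10833% = 0.0210833.
Level-payment amortization: P = B₀·r / (1 − (1+r)^(−n)) = 21970.00·0.0210833 / (1 − 1.02108^(−9)).
Denominator 1 − (1+r)^(−9) = 0.17120082.
P = 463.201 / 0.17120082 ≈ 2705.60.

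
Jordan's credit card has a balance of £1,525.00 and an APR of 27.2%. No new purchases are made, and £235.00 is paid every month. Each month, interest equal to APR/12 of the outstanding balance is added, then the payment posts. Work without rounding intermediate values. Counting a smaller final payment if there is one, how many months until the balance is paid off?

Monthly rate r = 27.2%/12 = 2.26667% = 0.0226667.
Recurrence: B ← B·(1+r) − £235.00.
Month 1: interest £34.57; balance after payment £1,324.57.
Month 2: interest £30.02; balance after payment £1,119.59.
Closed form: n = −ln(1 − rB₀/P)/ln(1+r) = −ln(0.85291)/ln(1.02267) ≈ 7.099, so the balance reaches zero during payment 8.

8 months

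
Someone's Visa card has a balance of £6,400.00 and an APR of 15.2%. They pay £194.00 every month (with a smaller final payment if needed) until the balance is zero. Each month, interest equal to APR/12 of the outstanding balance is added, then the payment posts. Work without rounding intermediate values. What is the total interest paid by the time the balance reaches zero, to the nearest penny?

Monthly rate r = 15.2%/12 = 1.26667% = 0.0126667.
Payoff takes n = ⌈−ln(1 − rB₀/P)/ln(1+r)⌉ = ⌈42.985⌉ = 43 payments; the last is £191.16.
Total paid = 42·£194.00 + £191.16 = £8,339.16.
Total interest = total paid − principal = £8,339.16 − £6,400.00 = £1,939.16.

£1,939.16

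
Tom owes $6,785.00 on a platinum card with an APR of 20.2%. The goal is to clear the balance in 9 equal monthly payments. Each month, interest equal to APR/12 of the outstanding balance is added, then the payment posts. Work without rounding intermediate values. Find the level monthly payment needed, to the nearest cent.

$818.75

Monthly rate r = 20.2%/12 = 1.68333% = 0.0168333.
Level-payment amortization: P = B₀·r / (1 − (1+r)^(−n)) = 6785.00·0.0168333 / (1 − 1.01683^(−9)).
Denominator 1 − (1+r)^(−9) = 0.139497714.
P = 114.214 / 0.139497714 ≈ 818.75.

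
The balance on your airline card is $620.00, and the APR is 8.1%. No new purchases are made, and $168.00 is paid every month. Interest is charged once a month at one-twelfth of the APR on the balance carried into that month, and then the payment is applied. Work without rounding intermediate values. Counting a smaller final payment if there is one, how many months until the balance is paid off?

Monthly rate r = 8.1%/12 = 0.675% = 0.00675.
Recurrence: B ← B·(1+r) − $168.00.
Month 1: interest $4.18; balance after payment $456.18.
Month 2: interest $3.08; balance after payment $291.26.
Month 3: interest $1.97; balance after payment $125.23.
Month 4: interest $0.85; balance after payment $0.00.

4 months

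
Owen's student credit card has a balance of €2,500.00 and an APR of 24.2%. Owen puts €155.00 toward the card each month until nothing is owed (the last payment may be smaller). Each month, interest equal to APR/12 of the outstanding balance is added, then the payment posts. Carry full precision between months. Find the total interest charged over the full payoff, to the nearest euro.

Monthly rate r = 24.2%/12 = 2.01667% = 0.0201667.
Payoff takes n = ⌈−ln(1 − rB₀/P)/ln(1+r)⌉ = ⌈19.706⌉ = 20 payments; the last is €109.68.
Total paid = 19·€155.00 + €109.68 = €3,054.68.
Total interest = total paid − principal = €3,054.68 − €2,500.00 = €554.68.

€555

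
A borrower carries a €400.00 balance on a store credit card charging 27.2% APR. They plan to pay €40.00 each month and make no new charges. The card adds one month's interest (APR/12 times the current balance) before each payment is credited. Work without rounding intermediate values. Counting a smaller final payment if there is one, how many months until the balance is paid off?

12 months

Monthly rate r = 27.2%/12 = 2.26667% = 0.0226667.
Recurrence: B ← B·(1+r) − €40.00.
Month 1: interest €9.07; balance after payment €369.07.
Month 2: interest €8.37; balance after payment €337.43.
Closed form: n = −ln(1 − rB₀/P)/ln(1+r) = −ln(0.77333)/ln(1.02267) ≈ 11.468, so the balance reaches zero during payment 12.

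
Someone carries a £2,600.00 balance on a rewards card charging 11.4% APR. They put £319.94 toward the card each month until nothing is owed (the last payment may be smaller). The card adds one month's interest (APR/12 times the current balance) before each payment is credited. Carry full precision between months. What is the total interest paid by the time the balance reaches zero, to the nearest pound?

£119

Monthly rate r = 11.4%/12 = 0.95% = 0.0095.
Payoff takes n = ⌈−ln(1 − rB₀/P)/ln(1+r)⌉ = ⌈8.497⌉ = 9 payments; the last is £159.54.
Total paid = 8·£319.94 + £159.54 = £2,719.06.
Total interest = total paid − principal = £2,719.06 − £2,600.00 = £119.06.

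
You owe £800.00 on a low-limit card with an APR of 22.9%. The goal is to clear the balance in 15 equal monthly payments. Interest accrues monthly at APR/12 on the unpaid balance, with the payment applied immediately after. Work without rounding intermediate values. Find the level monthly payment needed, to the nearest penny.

Monthly rate r = 22.9%/12 = 1.90833% = 0.0190833.
Level-payment amortization: P = B₀·r / (1 − (1+r)^(−n)) = 800.00·0.0190833 / (1 − 1.01908^(−15)).
Denominator 1 − (1+r)^(−15) = 0.24689676.
P = 15.2667 / 0.24689676 ≈ 61.83.

£61.83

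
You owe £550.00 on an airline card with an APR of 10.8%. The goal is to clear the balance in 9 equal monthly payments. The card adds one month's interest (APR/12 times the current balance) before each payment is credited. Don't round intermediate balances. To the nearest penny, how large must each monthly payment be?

Monthly rate r = 10.8%/12 = 0.9% = 0.009.
Level-payment amortization: P = B₀·r / (1 − (1+r)^(−n)) = 550.00·0.009 / (1 − 1.009^(−9)).
Denominator 1 − (1+r)^(−9) = 0.0774721117.
P = 4.95 / 0.0774721117 ≈ 63.89.

£63.89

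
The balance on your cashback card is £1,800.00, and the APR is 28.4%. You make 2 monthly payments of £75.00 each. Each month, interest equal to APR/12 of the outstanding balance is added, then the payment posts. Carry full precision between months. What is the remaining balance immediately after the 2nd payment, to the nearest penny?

£1,734.43

Monthly rate r = 28.4%/12 = 2.36667% = 0.0236667.
Each month: B ← B·(1+r) − £75.00.
Month 1: interest £42.60; balance after payment £1,767.60.
Month 2: interest £41.83; balance after payment £1,734.43.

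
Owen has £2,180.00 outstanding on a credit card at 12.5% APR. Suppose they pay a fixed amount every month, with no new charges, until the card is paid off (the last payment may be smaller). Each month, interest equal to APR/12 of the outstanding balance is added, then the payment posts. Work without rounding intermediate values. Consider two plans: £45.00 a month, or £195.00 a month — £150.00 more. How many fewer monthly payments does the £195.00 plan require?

Monthly rate r = 12.5%/12 = 1.04167% = 0.0104167.
At £45.00/mo: n = ⌈−ln(1 − rB₀/P)/ln(1+r)⌉ = 68 payments (last £35.40); total interest = total paid − £2,180.00 = £870.40.
At £195.00/mo: 12 payments (last £184.84); total interest £149.84.
Payments saved = 68 − 12 = 56.

56 fewer payments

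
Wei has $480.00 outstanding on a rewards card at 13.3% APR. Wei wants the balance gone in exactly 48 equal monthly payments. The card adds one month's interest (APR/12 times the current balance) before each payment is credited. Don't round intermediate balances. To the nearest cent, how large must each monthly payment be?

$12.95

Monthly rate r = 13.3%/12 = 1.10833% = 0.0110833.
Level-payment amortization: P = B₀·r / (1 − (1+r)^(−n)) = 480.00·0.0110833 / (1 − 1.01108^(−48)).
Denominator 1 − (1+r)^(−48) = 0.410849398.
P = 5.32 / 0.410849398 ≈ 12.95.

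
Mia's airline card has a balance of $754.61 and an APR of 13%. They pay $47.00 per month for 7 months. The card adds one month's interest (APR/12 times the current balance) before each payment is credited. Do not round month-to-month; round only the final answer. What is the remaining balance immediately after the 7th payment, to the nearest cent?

Monthly rate r = 13%/12 = 1.08333% = 0.0108333.
Each month: B ← B·(1+r) − $47.00.
Month 1: interest $8.17; balance after payment $715.78.
Month 2: interest $7.75; balance after payment $676.54.
Month 3: interest $7.33; balance after payment $636.87.
Month 4: interest $6.90; balance after payment $596.77.
Month 5: interest $6.46; balance after payment $556.23.
Month 6: interest $6.03; balance after payment $515.26.
Month 7: interest $5.58; balance after payment $473.84.

$473.84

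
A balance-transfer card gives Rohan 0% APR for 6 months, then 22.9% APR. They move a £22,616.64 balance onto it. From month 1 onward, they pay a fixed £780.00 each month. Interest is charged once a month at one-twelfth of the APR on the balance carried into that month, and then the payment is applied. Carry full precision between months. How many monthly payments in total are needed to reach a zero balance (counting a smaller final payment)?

37 payments

Promo months 1–6 at r₀ = 0%/12 = 0; months 7+ at r₁ = 22.9%/12 = 0.0190833.
After month 6 (no interest yet): B = £22,616.64 − 6·£780.00 = £17,936.64.
Then at r₁ with £780.00/mo: n₂ = −ln(1 − r₁·B/P)/ln(1+r₁) ≈ 30.56 → 31 more payments.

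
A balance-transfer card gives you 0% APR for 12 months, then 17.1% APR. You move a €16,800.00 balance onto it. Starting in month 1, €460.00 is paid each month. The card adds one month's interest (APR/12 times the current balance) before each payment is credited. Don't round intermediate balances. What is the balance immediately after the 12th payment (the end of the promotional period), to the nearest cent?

€11,280.00

Promo months 1–12 at r₀ = 0%/12 = 0; months 13+ at r₁ = 17.1%/12 = 0.01425.
After month 12 (no interest yet): B = €16,800.00 − 12·€460.00 = €11,280.00.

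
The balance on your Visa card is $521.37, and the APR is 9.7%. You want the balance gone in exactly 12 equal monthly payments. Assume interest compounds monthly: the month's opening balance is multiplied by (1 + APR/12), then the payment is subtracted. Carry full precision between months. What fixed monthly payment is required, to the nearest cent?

$45.76

Monthly rate r = 9.7%/12 = 0.808333% = 0.00808333.
Level-payment amortization: P = B₀·r / (1 − (1+r)^(−n)) = 521.37·0.00808333 / (1 − 1.00808^(−12)).
Denominator 1 − (1+r)^(−12) = 0.0920900309.
P = 4.21441 / 0.0920900309 ≈ 45.76.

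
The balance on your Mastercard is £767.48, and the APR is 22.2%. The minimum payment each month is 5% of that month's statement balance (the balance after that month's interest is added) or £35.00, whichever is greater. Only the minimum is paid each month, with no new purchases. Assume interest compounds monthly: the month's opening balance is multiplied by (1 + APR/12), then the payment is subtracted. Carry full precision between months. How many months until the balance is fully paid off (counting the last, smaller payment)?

Monthly rate r = 22.2%/12 = 1.85% = 0.0185.
While 5% of the post-interest balance exceeds £35.00, each month B ← (B·(1+r))·(1 − 0.05), i.e. B shrinks by the factor (1+r)·0.95 = 0.96757.
This holds for months 1–4. Entering month 5 the balance is £672.68; 5% of the post-interest balance is now below £35.00, so the flat £35.00 minimum applies from here.
From month 5 a fixed £35.00 at rate r clears £672.68 in 24 more payments. Total: 4 + 24 = 28 months.

28 months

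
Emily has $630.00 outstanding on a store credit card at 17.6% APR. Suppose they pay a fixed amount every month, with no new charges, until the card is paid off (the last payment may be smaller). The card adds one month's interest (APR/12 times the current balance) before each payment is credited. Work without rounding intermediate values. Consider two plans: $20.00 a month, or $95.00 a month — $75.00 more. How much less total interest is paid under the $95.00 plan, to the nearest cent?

$183.88

Monthly rate r = 17.6%/12 = 1.46667% = 0.0146667.
At $20.00/mo: n = ⌈−ln(1 − rB₀/P)/ln(1+r)⌉ = 43 payments (last $11.53); total interest = total paid − $630.00 = $221.53.
At $95.00/mo: 8 payments (last $2.65); total interest $37.65.
Interest saved = $221.53 − $37.65 = $183.88.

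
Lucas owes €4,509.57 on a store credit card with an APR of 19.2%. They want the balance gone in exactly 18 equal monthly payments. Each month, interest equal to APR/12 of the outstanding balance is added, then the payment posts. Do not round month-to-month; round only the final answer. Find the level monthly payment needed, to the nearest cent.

Monthly rate r = 19.2%/12 = 1.6% = 0.016.
Level-payment amortization: P = B₀·r / (1 − (1+r)^(−n)) = 4509.57·0.016 / (1 − 1.016^(−18)).
Denominator 1 − (1+r)^(−18) = 0.248527215.
P = 72.1531 / 0.248527215 ≈ 290.32.

€290.32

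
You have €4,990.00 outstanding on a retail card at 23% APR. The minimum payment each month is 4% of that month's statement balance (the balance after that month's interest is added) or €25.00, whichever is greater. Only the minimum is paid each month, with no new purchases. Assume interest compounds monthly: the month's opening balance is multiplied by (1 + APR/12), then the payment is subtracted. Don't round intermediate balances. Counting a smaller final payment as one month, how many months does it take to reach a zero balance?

Monthly rate r = 23%/12 = 1.91667% = 0.0191667.
While 4% of the post-interest balance exceeds €25.00, each month B ← (B·(1+r))·(1 − 0.04), i.e. B shrinks by the factor (1+r)·0.96 = 0.9784.
This holds for months 1–97. Entering month 98 the balance is €600.06; 4% of the post-interest balance is now below €25.00, so the flat €25.00 minimum applies from here.
From month 98 a fixed €25.00 at rate r clears €600.06 in 33 more payments. Total: 97 + 33 = 130 months.

130 months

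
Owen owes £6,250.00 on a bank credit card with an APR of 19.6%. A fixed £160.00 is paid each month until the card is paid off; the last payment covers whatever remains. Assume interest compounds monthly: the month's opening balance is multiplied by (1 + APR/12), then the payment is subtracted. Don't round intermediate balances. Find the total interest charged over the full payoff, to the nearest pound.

£3,786

Monthly rate r = 19.6%/12 = 1.63333% = 0.0163333.
Payoff takes n = ⌈−ln(1 − rB₀/P)/ln(1+r)⌉ = ⌈62.721⌉ = 63 payments; the last is £115.64.
Total paid = 62·£160.00 + £115.64 = £10,035.64.
Total interest = total paid − principal = £10,035.64 − £6,250.00 = £3,785.64.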